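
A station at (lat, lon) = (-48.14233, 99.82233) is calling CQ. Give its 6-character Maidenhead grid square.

NE91vu

Offset from 180°W / 90°S: lon 279.8223°, lat 41.8577°.
Field: lon ⌊279.8223/20⌋ = 13 → N; lat ⌊41.8577/10⌋ = 4 → E.
Square: lon ⌊19.8223/2⌋ = 9; lat ⌊1.8577/1⌋ = 1.
Subsquare: lon ⌊1.8223/0.0833333⌋ = 21 → v; lat ⌊0.8577/0.0416667⌋ = 20 → u.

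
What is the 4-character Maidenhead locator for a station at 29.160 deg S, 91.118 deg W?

Add 180° to longitude and 90° to latitude: 88.88, 60.84.
Field: 88.88/20 → 4 → E, 60.84/10 → 6 → G; chars EG.
Square: 8.88/2 → 4, 0.84/1 → 0; chars 40.

EG40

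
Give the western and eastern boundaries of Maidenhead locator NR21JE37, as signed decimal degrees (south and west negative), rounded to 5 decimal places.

84.77500, 84.78333

Field N=13, R=17: +13·20° lon, +17·10° lat → SW at lon 80°, lat 80°.
Square 2, 1: +2·2° lon, +1·1° lat → SW at lon 84°, lat 81°.
Subsquare j=9, e=4: +9·0.0833333° lon, +4·0.0416667° lat → SW at lon 84.75°, lat 81.1667°.
Extended square 3, 7: +3·0.00833333° lon, +7·0.00416667° lat → SW at lon 84.775°, lat 81.1958°.
Cell spans 0.00833333° lon × 0.00416667° lat.
west 84.77500, east 84.78333.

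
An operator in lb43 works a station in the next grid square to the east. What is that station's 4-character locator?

LB53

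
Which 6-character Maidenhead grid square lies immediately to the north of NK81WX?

NK82wa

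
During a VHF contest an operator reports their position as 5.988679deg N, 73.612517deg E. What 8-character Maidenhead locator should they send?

MJ65tx37

Add 180° to longitude and 90° to latitude: 253.61252, 95.98868.
Field: 253.61252/20 → 12 → M, 95.98868/10 → 9 → J; chars MJ.
Square: 13.61252/2 → 6, 5.98868/1 → 5; chars 65.
Subsquare: 1.61252/0.0833333 → 19 → t, 0.98868/0.0416667 → 23 → x; chars tx.
Extended square: 0.02918/0.00833333 → 3, 0.03035/0.00416667 → 7; chars 37.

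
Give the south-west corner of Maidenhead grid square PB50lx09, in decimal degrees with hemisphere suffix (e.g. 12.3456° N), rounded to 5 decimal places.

Field P=15, B=1: +15·20° lon, +1·10° lat → SW at lon 120°, lat -80°.
Square 5, 0: +5·2° lon, +0·1° lat → SW at lon 130°, lat -80°.
Subsquare l=11, x=23: +11·0.0833333° lon, +23·0.0416667° lat → SW at lon 130.917°, lat -79.0417°.
Extended square 0, 9: +0·0.00833333° lon, +9·0.00416667° lat → SW at lon 130.917°, lat -79.0042°.
latitude 79.00417° S, longitude 130.91667° E.

79.00417° S, 130.91667° E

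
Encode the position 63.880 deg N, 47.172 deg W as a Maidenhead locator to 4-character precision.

Shift to the Maidenhead origin (180°W, 90°S): lon 132.83, lat 153.88.
Field: 132.83/20 → 6 → G, 153.88/10 → 15 → P; chars GP.
Square: 12.83/2 → 6, 3.88/1 → 3; chars 63.

GP63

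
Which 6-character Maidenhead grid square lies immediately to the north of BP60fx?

BP61fa

Latitude subsquare x = 23; +1 → 24, wraps to 0 = a, carry into square.
Latitude square 0; +1 → 1.
The longitude characters are unchanged.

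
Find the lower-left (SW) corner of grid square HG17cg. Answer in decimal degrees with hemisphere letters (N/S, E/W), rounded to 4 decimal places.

22.7500° S, 37.8333° W

Field H=7, G=6: +7·20° lon, +6·10° lat → SW at lon -40°, lat -30°.
Square 1, 7: +1·2° lon, +7·1° lat → SW at lon -38°, lat -23°.
Subsquare c=2, g=6: +2·0.0833333° lon, +6·0.0416667° lat → SW at lon -37.8333°, lat -22.75°.
latitude 22.7500° S, longitude 37.8333° W.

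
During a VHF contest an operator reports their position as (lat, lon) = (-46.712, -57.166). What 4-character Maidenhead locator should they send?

Offset from 180°W / 90°S: lon 122.83°, lat 43.29°.
Field (20°×10°, letters A–R): lon ⌊122.83/20⌋ = 6 → G; lat ⌊43.29/10⌋ = 4 → E.
Square (2°×1°, digits 0–9): lon ⌊2.83/2⌋ = 1; lat ⌊3.29/1⌋ = 3.

GE13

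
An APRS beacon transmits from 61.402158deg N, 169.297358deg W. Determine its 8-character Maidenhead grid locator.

AP51ij46

Shift to the Maidenhead origin (180°W, 90°S): lon 10.70264, lat 151.40216.
Field: 10.70264/20 → 0 → A, 151.40216/10 → 15 → P; chars AP.
Square: 10.70264/2 → 5, 1.40216/1 → 1; chars 51.
Subsquare: 0.70264/0.0833333 → 8 → i, 0.40216/0.0416667 → 9 → j; chars ij.
Extended square: 0.03598/0.00833333 → 4, 0.02716/0.00416667 → 6; chars 46.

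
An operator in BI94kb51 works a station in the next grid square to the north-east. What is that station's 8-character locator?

BI94kb62

Longitude extended square 5; +1 → 6.
Latitude extended square 1; +1 → 2.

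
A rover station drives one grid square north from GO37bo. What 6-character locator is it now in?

GO37bp

Latitude subsquare o = 14; +1 → 15 = p.
The longitude characters are unchanged.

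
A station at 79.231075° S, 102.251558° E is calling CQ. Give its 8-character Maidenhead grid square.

OB10ds04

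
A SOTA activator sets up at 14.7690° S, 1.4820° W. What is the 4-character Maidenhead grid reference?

Offset from 180°W / 90°S: lon 178.52°, lat 75.23°.
Field: 178.52/20 → 8 → I, 75.23/10 → 7 → H; chars IH.
Square: 18.52/2 → 9, 5.23/1 → 5; chars 95.

IH95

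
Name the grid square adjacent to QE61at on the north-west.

QE51xu

Longitude subsquare a = 0; −1 → -1, wraps to 23 = x, carry into square.
Longitude square 6; −1 → 5.
Latitude subsquare t = 19; +1 → 20 = u.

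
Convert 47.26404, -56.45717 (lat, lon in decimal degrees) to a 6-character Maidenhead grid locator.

GN17sg

Add 180° to longitude and 90° to latitude: 123.5428, 137.2640.
Field: lon ⌊123.5428/20⌋ = 6 → G; lat ⌊137.2640/10⌋ = 13 → N.
Square: lon ⌊3.5428/2⌋ = 1; lat ⌊7.2640/1⌋ = 7.
Subsquare: lon ⌊1.5428/0.0833333⌋ = 18 → s; lat ⌊0.2640/0.0416667⌋ = 6 → g.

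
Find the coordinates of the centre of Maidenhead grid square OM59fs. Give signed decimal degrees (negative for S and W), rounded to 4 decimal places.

39.7708, 110.4583

Field O=14, M=12: +14·20° lon, +12·10° lat → SW at lon 100°, lat 30°.
Square 5, 9: +5·2° lon, +9·1° lat → SW at lon 110°, lat 39°.
Subsquare f=5, s=18: +5·0.0833333° lon, +18·0.0416667° lat → SW at lon 110.417°, lat 39.75°.
Cell spans 0.0833333° lon × 0.0416667° lat. Centre is SW corner plus half of each.
latitude 39.7708, longitude 110.4583.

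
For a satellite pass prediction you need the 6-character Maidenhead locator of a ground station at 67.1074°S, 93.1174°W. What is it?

EC32kv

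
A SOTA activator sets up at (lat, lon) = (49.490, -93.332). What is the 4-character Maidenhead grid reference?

EN39

Add 180° to longitude and 90° to latitude: 86.67, 139.49.
Field: 86.67/20 → 4 → E, 139.49/10 → 13 → N; chars EN.
Square: 6.67/2 → 3, 9.49/1 → 9; chars 39.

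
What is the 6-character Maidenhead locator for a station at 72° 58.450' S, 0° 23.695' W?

IB97ta

Shift to the Maidenhead origin (180°W, 90°S): lon 179.6051, lat 17.0258.
Field: 179.6051/20 → 8 → I, 17.0258/10 → 1 → B; chars IB.
Square: 19.6051/2 → 9, 7.0258/1 → 7; chars 97.
Subsquare: 1.6051/0.0833333 → 19 → t, 0.0258/0.0416667 → 0 → a; chars ta.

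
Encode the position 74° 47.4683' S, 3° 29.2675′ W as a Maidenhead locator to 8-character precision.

IB85gf10

Offset from 180°W / 90°S: lon 176.51221°, lat 15.20886°.
Field (20°×10°, letters A–R): lon ⌊176.51221/20⌋ = 8 → I; lat ⌊15.20886/10⌋ = 1 → B.
Square (2°×1°, digits 0–9): lon ⌊16.51221/2⌋ = 8; lat ⌊5.20886/1⌋ = 5.
Subsquare (5′×2.5′, letters a–x): lon ⌊0.51221/0.0833333⌋ = 6 → g; lat ⌊0.20886/0.0416667⌋ = 5 → f.
Extended square (30″×15″, digits 0–9): lon ⌊0.01221/0.00833333⌋ = 1; lat ⌊0.00053/0.00416667⌋ = 0.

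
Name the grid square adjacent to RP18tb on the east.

RP18ub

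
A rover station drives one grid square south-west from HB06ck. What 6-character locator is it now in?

HB06bj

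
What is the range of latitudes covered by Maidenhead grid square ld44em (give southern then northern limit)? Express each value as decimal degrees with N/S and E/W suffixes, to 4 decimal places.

55.5000° S, 55.4583° S

Field L=11, D=3: +11·20° lon, +3·10° lat → SW at lon 40°, lat -60°.
Square 4, 4: +4·2° lon, +4·1° lat → SW at lon 48°, lat -56°.
Subsquare e=4, m=12: +4·0.0833333° lon, +12·0.0416667° lat → SW at lon 48.3333°, lat -55.5°.
Cell spans 0.0833333° lon × 0.0416667° lat.
south 55.5000° S, north 55.4583° S.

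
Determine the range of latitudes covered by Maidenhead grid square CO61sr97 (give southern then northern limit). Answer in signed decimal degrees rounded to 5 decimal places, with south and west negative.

Field C=2, O=14: +2·20° lon, +14·10° lat → SW at lon -140°, lat 50°.
Square 6, 1: +6·2° lon, +1·1° lat → SW at lon -128°, lat 51°.
Subsquare s=18, r=17: +18·0.0833333° lon, +17·0.0416667° lat → SW at lon -126.5°, lat 51.7083°.
Extended square 9, 7: +9·0.00833333° lon, +7·0.00416667° lat → SW at lon -126.425°, lat 51.7375°.
Cell spans 0.00833333° lon × 0.00416667° lat.
south 51.73750, north 51.74167.

51.73750, 51.74167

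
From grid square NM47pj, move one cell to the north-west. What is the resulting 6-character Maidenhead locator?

Longitude subsquare p = 15; −1 → 14 = o.
Latitude subsquare j = 9; +1 → 10 = k.

NM47ok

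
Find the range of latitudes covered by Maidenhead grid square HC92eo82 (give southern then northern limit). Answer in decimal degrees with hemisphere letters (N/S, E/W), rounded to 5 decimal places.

67.40833° S, 67.40417° S

Field H=7, C=2: +7·20° lon, +2·10° lat → SW at lon -40°, lat -70°.
Square 9, 2: +9·2° lon, +2·1° lat → SW at lon -22°, lat -68°.
Subsquare e=4, o=14: +4·0.0833333° lon, +14·0.0416667° lat → SW at lon -21.6667°, lat -67.4167°.
Extended square 8, 2: +8·0.00833333° lon, +2·0.00416667° lat → SW at lon -21.6°, lat -67.4083°.
Cell spans 0.00833333° lon × 0.00416667° lat.
south 67.40833° S, north 67.40417° S.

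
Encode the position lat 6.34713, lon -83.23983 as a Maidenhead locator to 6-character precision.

Shift to the Maidenhead origin (180°W, 90°S): lon 96.7602, lat 96.3471.
Field: lon ⌊96.7602/20⌋ = 4 → E; lat ⌊96.3471/10⌋ = 9 → J.
Square: lon ⌊16.7602/2⌋ = 8; lat ⌊6.3471/1⌋ = 6.
Subsquare: lon ⌊0.7602/0.0833333⌋ = 9 → j; lat ⌊0.3471/0.0416667⌋ = 8 → i.

EJ86ji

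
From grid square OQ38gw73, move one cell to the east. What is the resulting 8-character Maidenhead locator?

OQ38gw83

Longitude extended square 7; +1 → 8.
The latitude characters are unchanged.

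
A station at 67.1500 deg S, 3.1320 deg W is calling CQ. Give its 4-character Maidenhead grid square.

IC82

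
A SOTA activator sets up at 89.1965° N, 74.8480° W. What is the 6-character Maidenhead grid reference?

FR29ne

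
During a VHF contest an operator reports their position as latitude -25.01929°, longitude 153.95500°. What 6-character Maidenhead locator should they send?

QG64xx

Add 180° to longitude and 90° to latitude: 333.9550, 64.9807.
Field: 333.9550/20 → 16 → Q, 64.9807/10 → 6 → G; chars QG.
Square: 13.9550/2 → 6, 4.9807/1 → 4; chars 64.
Subsquare: 1.9550/0.0833333 → 23 → x, 0.9807/0.0416667 → 23 → x; chars xx.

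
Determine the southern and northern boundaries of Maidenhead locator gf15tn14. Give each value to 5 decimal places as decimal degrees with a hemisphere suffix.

Field G=6, F=5: +6·20° lon, +5·10° lat → SW at lon -60°, lat -40°.
Square 1, 5: +1·2° lon, +5·1° lat → SW at lon -58°, lat -35°.
Subsquare t=19, n=13: +19·0.0833333° lon, +13·0.0416667° lat → SW at lon -56.4167°, lat -34.4583°.
Extended square 1, 4: +1·0.00833333° lon, +4·0.00416667° lat → SW at lon -56.4083°, lat -34.4417°.
Cell spans 0.00833333° lon × 0.00416667° lat.
south 34.44167° S, north 34.43750° S.

34.44167° S, 34.43750° S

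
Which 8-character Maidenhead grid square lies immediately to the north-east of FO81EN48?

FO81en59

Longitude extended square 4; +1 → 5.
Latitude extended square 8; +1 → 9.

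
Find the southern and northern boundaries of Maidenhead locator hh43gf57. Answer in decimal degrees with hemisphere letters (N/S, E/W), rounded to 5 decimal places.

16.76250° S, 16.75833° S

Field H=7, H=7: +7·20° lon, +7·10° lat → SW at lon -40°, lat -20°.
Square 4, 3: +4·2° lon, +3·1° lat → SW at lon -32°, lat -17°.
Subsquare g=6, f=5: +6·0.0833333° lon, +5·0.0416667° lat → SW at lon -31.5°, lat -16.7917°.
Extended square 5, 7: +5·0.00833333° lon, +7·0.00416667° lat → SW at lon -31.4583°, lat -16.7625°.
Cell spans 0.00833333° lon × 0.00416667° lat.
south 16.76250° S, north 16.75833° S.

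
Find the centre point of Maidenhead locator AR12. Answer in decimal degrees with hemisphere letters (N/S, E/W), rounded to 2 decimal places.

82.50° N, 177.00° W

Field A=0, R=17: +0·20° lon, +17·10° lat → SW at lon -180°, lat 80°.
Square 1, 2: +1·2° lon, +2·1° lat → SW at lon -178°, lat 82°.
Cell spans 2° lon × 1° lat. Centre is SW corner plus half of each.
latitude 82.50° N, longitude 177.00° W.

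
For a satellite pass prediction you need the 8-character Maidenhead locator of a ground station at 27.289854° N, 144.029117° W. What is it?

Offset from 180°W / 90°S: lon 35.97088°, lat 117.28985°.
Field: lon ⌊35.97088/20⌋ = 1 → B; lat ⌊117.28985/10⌋ = 11 → L.
Square: lon ⌊15.97088/2⌋ = 7; lat ⌊7.28985/1⌋ = 7.
Subsquare: lon ⌊1.97088/0.0833333⌋ = 23 → x; lat ⌊0.28985/0.0416667⌋ = 6 → g.
Extended square: lon ⌊0.05422/0.00833333⌋ = 6; lat ⌊0.03985/0.00416667⌋ = 9.

BL77xg69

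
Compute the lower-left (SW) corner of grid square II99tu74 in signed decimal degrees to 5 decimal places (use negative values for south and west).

-0.15000, -0.35833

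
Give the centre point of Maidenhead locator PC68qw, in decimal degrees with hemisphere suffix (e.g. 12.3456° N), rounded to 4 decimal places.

61.0625° S, 133.3750° E

Field P=15, C=2: +15·20° lon, +2·10° lat → SW at lon 120°, lat -70°.
Square 6, 8: +6·2° lon, +8·1° lat → SW at lon 132°, lat -62°.
Subsquare q=16, w=22: +16·0.0833333° lon, +22·0.0416667° lat → SW at lon 133.333°, lat -61.0833°.
Cell spans 0.0833333° lon × 0.0416667° lat. Centre is SW corner plus half of each.
latitude 61.0625° S, longitude 133.3750° E.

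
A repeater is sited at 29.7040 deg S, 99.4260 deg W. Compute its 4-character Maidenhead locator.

Shift to the Maidenhead origin (180°W, 90°S): lon 80.57, lat 60.30.
Field (20°×10°, letters A–R): lon ⌊80.57/20⌋ = 4 → E; lat ⌊60.30/10⌋ = 6 → G.
Square (2°×1°, digits 0–9): lon ⌊0.57/2⌋ = 0; lat ⌊0.30/1⌋ = 0.

EG00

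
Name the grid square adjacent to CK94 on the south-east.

Longitude square 9; +1 → 10, wraps to 0, carry into field.
Longitude field C = 2; +1 → 3 = D.
Latitude square 4; −1 → 3.

DK03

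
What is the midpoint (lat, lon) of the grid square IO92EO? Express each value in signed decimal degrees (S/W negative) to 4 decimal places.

52.6042, -1.6250

Field I=8, O=14: +8·20° lon, +14·10° lat → SW at lon -20°, lat 50°.
Square 9, 2: +9·2° lon, +2·1° lat → SW at lon -2°, lat 52°.
Subsquare e=4, o=14: +4·0.0833333° lon, +14·0.0416667° lat → SW at lon -1.66667°, lat 52.5833°.
Cell spans 0.0833333° lon × 0.0416667° lat. Centre is SW corner plus half of each.
latitude 52.6042, longitude -1.6250.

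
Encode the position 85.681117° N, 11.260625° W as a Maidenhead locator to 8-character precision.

Add 180° to longitude and 90° to latitude: 168.73937, 175.68112.
Field (20°×10°, letters A–R): 168.73937/20 → 8 → I, 175.68112/10 → 17 → R; chars IR.
Square (2°×1°, digits 0–9): 8.73937/2 → 4, 5.68112/1 → 5; chars 45.
Subsquare (5′×2.5′, letters a–x): 0.73937/0.0833333 → 8 → i, 0.68112/0.0416667 → 16 → q; chars iq.
Extended square (30″×15″, digits 0–9): 0.07271/0.00833333 → 8, 0.01445/0.00416667 → 3; chars 83.

IR45iq83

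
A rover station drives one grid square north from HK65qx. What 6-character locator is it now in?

HK66qa

Latitude subsquare x = 23; +1 → 24, wraps to 0 = a, carry into square.
Latitude square 5; +1 → 6.
The longitude characters are unchanged.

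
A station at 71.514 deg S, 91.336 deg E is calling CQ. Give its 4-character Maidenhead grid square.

Shift to the Maidenhead origin (180°W, 90°S): lon 271.34, lat 18.49.
Field: lon ⌊271.34/20⌋ = 13 → N; lat ⌊18.49/10⌋ = 1 → B.
Square: lon ⌊11.34/2⌋ = 5; lat ⌊8.49/1⌋ = 8.

NB58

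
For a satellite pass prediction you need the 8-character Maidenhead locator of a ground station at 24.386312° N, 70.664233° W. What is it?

Shift to the Maidenhead origin (180°W, 90°S): lon 109.33577, lat 114.38631.
Field: lon ⌊109.33577/20⌋ = 5 → F; lat ⌊114.38631/10⌋ = 11 → L.
Square: lon ⌊9.33577/2⌋ = 4; lat ⌊4.38631/1⌋ = 4.
Subsquare: lon ⌊1.33577/0.0833333⌋ = 16 → q; lat ⌊0.38631/0.0416667⌋ = 9 → j.
Extended square: lon ⌊0.00243/0.00833333⌋ = 0; lat ⌊0.01131/0.00416667⌋ = 2.

FL44qj02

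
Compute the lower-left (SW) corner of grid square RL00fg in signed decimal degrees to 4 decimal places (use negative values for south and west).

Field R=17, L=11: +17·20° lon, +11·10° lat → SW at lon 160°, lat 20°.
Square 0, 0: +0·2° lon, +0·1° lat → SW at lon 160°, lat 20°.
Subsquare f=5, g=6: +5·0.0833333° lon, +6·0.0416667° lat → SW at lon 160.417°, lat 20.25°.
latitude 20.2500, longitude 160.4167.

20.2500, 160.4167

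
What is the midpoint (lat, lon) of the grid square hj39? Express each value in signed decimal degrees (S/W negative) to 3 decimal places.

Field H=7, J=9: +7·20° lon, +9·10° lat → SW at lon -40°, lat 0°.
Square 3, 9: +3·2° lon, +9·1° lat → SW at lon -34°, lat 9°.
Cell spans 2° lon × 1° lat. Centre is SW corner plus half of each.
latitude 9.500, longitude -33.000.

9.500, -33.000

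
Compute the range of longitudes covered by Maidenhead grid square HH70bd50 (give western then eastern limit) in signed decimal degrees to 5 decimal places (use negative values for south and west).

-25.87500, -25.86667

Field H=7, H=7: +7·20° lon, +7·10° lat → SW at lon -40°, lat -20°.
Square 7, 0: +7·2° lon, +0·1° lat → SW at lon -26°, lat -20°.
Subsquare b=1, d=3: +1·0.0833333° lon, +3·0.0416667° lat → SW at lon -25.9167°, lat -19.875°.
Extended square 5, 0: +5·0.00833333° lon, +0·0.00416667° lat → SW at lon -25.875°, lat -19.875°.
Cell spans 0.00833333° lon × 0.00416667° lat.
west -25.87500, east -25.86667.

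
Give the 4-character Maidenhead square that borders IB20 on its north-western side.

IB11

Longitude square 2; −1 → 1.
Latitude square 0; +1 → 1.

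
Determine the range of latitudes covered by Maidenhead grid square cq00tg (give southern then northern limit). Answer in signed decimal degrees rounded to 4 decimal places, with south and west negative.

70.2500, 70.2917

Field C=2, Q=16: +2·20° lon, +16·10° lat → SW at lon -140°, lat 70°.
Square 0, 0: +0·2° lon, +0·1° lat → SW at lon -140°, lat 70°.
Subsquare t=19, g=6: +19·0.0833333° lon, +6·0.0416667° lat → SW at lon -138.417°, lat 70.25°.
Cell spans 0.0833333° lon × 0.0416667° lat.
south 70.2500, north 70.2917.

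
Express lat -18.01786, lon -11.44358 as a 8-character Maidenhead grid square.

Shift to the Maidenhead origin (180°W, 90°S): lon 168.55642, lat 71.98214.
Field (20°×10°, letters A–R): 168.55642/20 → 8 → I, 71.98214/10 → 7 → H; chars IH.
Square (2°×1°, digits 0–9): 8.55642/2 → 4, 1.98214/1 → 1; chars 41.
Subsquare (5′×2.5′, letters a–x): 0.55642/0.0833333 → 6 → g, 0.98214/0.0416667 → 23 → x; chars gx.
Extended square (30″×15″, digits 0–9): 0.05642/0.00833333 → 6, 0.02381/0.00416667 → 5; chars 65.

IH41gx65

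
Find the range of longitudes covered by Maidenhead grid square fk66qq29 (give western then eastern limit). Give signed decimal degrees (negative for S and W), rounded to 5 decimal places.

Field F=5, K=10: +5·20° lon, +10·10° lat → SW at lon -80°, lat 10°.
Square 6, 6: +6·2° lon, +6·1° lat → SW at lon -68°, lat 16°.
Subsquare q=16, q=16: +16·0.0833333° lon, +16·0.0416667° lat → SW at lon -66.6667°, lat 16.6667°.
Extended square 2, 9: +2·0.00833333° lon, +9·0.00416667° lat → SW at lon -66.65°, lat 16.7042°.
Cell spans 0.00833333° lon × 0.00416667° lat.
west -66.65000, east -66.64167.

-66.65000, -66.64167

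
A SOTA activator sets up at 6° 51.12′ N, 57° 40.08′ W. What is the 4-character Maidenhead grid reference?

Offset from 180°W / 90°S: lon 122.33°, lat 96.85°.
Field: 122.33/20 → 6 → G, 96.85/10 → 9 → J; chars GJ.
Square: 2.33/2 → 1, 6.85/1 → 6; chars 16.

GJ16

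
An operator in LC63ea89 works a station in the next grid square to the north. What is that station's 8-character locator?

Latitude extended square 9; +1 → 10, wraps to 0, carry into subsquare.
Latitude subsquare a = 0; +1 → 1 = b.
The longitude characters are unchanged.

LC63eb80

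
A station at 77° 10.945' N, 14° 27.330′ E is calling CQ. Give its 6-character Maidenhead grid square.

JQ77fe

Offset from 180°W / 90°S: lon 194.4555°, lat 167.1824°.
Field: 194.4555/20 → 9 → J, 167.1824/10 → 16 → Q; chars JQ.
Square: 14.4555/2 → 7, 7.1824/1 → 7; chars 77.
Subsquare: 0.4555/0.0833333 → 5 → f, 0.1824/0.0416667 → 4 → e; chars fe.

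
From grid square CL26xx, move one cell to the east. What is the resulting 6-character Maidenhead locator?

CL36ax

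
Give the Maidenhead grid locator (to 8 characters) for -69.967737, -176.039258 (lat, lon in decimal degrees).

AC10xa57

Shift to the Maidenhead origin (180°W, 90°S): lon 3.96074, lat 20.03226.
Field: 3.96074/20 → 0 → A, 20.03226/10 → 2 → C; chars AC.
Square: 3.96074/2 → 1, 0.03226/1 → 0; chars 10.
Subsquare: 1.96074/0.0833333 → 23 → x, 0.03226/0.0416667 → 0 → a; chars xa.
Extended square: 0.04408/0.00833333 → 5, 0.03226/0.00416667 → 7; chars 57.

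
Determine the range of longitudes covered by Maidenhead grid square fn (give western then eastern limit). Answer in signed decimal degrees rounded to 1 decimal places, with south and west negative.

-80.0, -60.0

Field F=5, N=13: +5·20° lon, +13·10° lat → SW at lon -80°, lat 40°.
Cell spans 20° lon × 10° lat.
west -80.0, east -60.0.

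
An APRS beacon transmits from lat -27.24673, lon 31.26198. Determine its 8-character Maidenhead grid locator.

KG52ps10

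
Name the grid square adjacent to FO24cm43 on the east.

FO24cm53

Longitude extended square 4; +1 → 5.
The latitude characters are unchanged.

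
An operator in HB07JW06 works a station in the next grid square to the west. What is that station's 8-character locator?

HB07iw96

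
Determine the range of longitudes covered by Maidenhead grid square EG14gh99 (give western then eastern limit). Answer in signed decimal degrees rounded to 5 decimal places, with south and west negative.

Field E=4, G=6: +4·20° lon, +6·10° lat → SW at lon -100°, lat -30°.
Square 1, 4: +1·2° lon, +4·1° lat → SW at lon -98°, lat -26°.
Subsquare g=6, h=7: +6·0.0833333° lon, +7·0.0416667° lat → SW at lon -97.5°, lat -25.7083°.
Extended square 9, 9: +9·0.00833333° lon, +9·0.00416667° lat → SW at lon -97.425°, lat -25.6708°.
Cell spans 0.00833333° lon × 0.00416667° lat.
west -97.42500, east -97.41667.

-97.42500, -97.41667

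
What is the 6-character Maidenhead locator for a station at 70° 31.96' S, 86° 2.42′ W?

EB69xl

Shift to the Maidenhead origin (180°W, 90°S): lon 93.9597, lat 19.4673.
Field: lon ⌊93.9597/20⌋ = 4 → E; lat ⌊19.4673/10⌋ = 1 → B.
Square: lon ⌊13.9597/2⌋ = 6; lat ⌊9.4673/1⌋ = 9.
Subsquare: lon ⌊1.9597/0.0833333⌋ = 23 → x; lat ⌊0.4673/0.0416667⌋ = 11 → l.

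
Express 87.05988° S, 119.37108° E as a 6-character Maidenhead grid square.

OA92qw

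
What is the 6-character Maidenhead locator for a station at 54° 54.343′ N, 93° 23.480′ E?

NO64qv

Add 180° to longitude and 90° to latitude: 273.3913, 144.9057.
Field (20°×10°, letters A–R): lon ⌊273.3913/20⌋ = 13 → N; lat ⌊144.9057/10⌋ = 14 → O.
Square (2°×1°, digits 0–9): lon ⌊13.3913/2⌋ = 6; lat ⌊4.9057/1⌋ = 4.
Subsquare (5′×2.5′, letters a–x): lon ⌊1.3913/0.0833333⌋ = 16 → q; lat ⌊0.9057/0.0416667⌋ = 21 → v.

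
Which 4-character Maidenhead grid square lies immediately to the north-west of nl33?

Longitude square 3; −1 → 2.
Latitude square 3; +1 → 4.

NL24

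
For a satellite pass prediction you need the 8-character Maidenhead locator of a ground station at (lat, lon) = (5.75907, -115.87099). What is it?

DJ25bs52

Offset from 180°W / 90°S: lon 64.12901°, lat 95.75907°.
Field (20°×10°, letters A–R): 64.12901/20 → 3 → D, 95.75907/10 → 9 → J; chars DJ.
Square (2°×1°, digits 0–9): 4.12901/2 → 2, 5.75907/1 → 5; chars 25.
Subsquare (5′×2.5′, letters a–x): 0.12901/0.0833333 → 1 → b, 0.75907/0.0416667 → 18 → s; chars bs.
Extended square (30″×15″, digits 0–9): 0.04568/0.00833333 → 5, 0.00907/0.00416667 → 2; chars 52.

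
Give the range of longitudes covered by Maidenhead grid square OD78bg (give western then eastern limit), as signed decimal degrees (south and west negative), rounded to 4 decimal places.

Field O=14, D=3: +14·20° lon, +3·10° lat → SW at lon 100°, lat -60°.
Square 7, 8: +7·2° lon, +8·1° lat → SW at lon 114°, lat -52°.
Subsquare b=1, g=6: +1·0.0833333° lon, +6·0.0416667° lat → SW at lon 114.083°, lat -51.75°.
Cell spans 0.0833333° lon × 0.0416667° lat.
west 114.0833, east 114.1667.

114.0833, 114.1667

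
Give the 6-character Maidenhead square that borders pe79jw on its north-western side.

Longitude subsquare j = 9; −1 → 8 = i.
Latitude subsquare w = 22; +1 → 23 = x.

PE79ix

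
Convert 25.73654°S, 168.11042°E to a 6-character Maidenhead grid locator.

Add 180° to longitude and 90° to latitude: 348.1104, 64.2635.
Field: 348.1104/20 → 17 → R, 64.2635/10 → 6 → G; chars RG.
Square: 8.1104/2 → 4, 4.2635/1 → 4; chars 44.
Subsquare: 0.1104/0.0833333 → 1 → b, 0.2635/0.0416667 → 6 → g; chars bg.

RG44bg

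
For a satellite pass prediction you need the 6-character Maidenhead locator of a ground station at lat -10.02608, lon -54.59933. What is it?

Add 180° to longitude and 90° to latitude: 125.4007, 79.9739.
Field (20°×10°, letters A–R): 125.4007/20 → 6 → G, 79.9739/10 → 7 → H; chars GH.
Square (2°×1°, digits 0–9): 5.4007/2 → 2, 9.9739/1 → 9; chars 29.
Subsquare (5′×2.5′, letters a–x): 1.4007/0.0833333 → 16 → q, 0.9739/0.0416667 → 23 → x; chars qx.

GH29qx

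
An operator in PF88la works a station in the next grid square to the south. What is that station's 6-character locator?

Latitude subsquare a = 0; −1 → -1, wraps to 23 = x, carry into square.
Latitude square 8; −1 → 7.
The longitude characters are unchanged.

PF87lx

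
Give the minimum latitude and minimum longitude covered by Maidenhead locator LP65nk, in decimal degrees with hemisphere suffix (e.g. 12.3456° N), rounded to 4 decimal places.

Field L=11, P=15: +11·20° lon, +15·10° lat → SW at lon 40°, lat 60°.
Square 6, 5: +6·2° lon, +5·1° lat → SW at lon 52°, lat 65°.
Subsquare n=13, k=10: +13·0.0833333° lon, +10·0.0416667° lat → SW at lon 53.0833°, lat 65.4167°.
latitude 65.4167° N, longitude 53.0833° E.

65.4167° N, 53.0833° E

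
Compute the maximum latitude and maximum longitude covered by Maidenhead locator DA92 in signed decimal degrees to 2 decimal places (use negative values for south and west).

-87.00, -100.00

Field D=3, A=0: +3·20° lon, +0·10° lat → SW at lon -120°, lat -90°.
Square 9, 2: +9·2° lon, +2·1° lat → SW at lon -102°, lat -88°.
Cell spans 2° lon × 1° lat. NE corner is SW corner plus one full cell.
latitude -87.00, longitude -100.00.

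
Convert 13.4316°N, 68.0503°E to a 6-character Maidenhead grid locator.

MK43ak

Shift to the Maidenhead origin (180°W, 90°S): lon 248.0503, lat 103.4316.
Field: 248.0503/20 → 12 → M, 103.4316/10 → 10 → K; chars MK.
Square: 8.0503/2 → 4, 3.4316/1 → 3; chars 43.
Subsquare: 0.0503/0.0833333 → 0 → a, 0.4316/0.0416667 → 10 → k; chars ak.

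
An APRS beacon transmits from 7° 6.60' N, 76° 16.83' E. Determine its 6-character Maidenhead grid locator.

Offset from 180°W / 90°S: lon 256.2805°, lat 97.1100°.
Field: lon ⌊256.2805/20⌋ = 12 → M; lat ⌊97.1100/10⌋ = 9 → J.
Square: lon ⌊16.2805/2⌋ = 8; lat ⌊7.1100/1⌋ = 7.
Subsquare: lon ⌊0.2805/0.0833333⌋ = 3 → d; lat ⌊0.1100/0.0416667⌋ = 2 → c.

MJ87dc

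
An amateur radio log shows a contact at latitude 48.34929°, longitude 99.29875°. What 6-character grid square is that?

NN98pi

Add 180° to longitude and 90° to latitude: 279.2987, 138.3493.
Field: lon ⌊279.2987/20⌋ = 13 → N; lat ⌊138.3493/10⌋ = 13 → N.
Square: lon ⌊19.2987/2⌋ = 9; lat ⌊8.3493/1⌋ = 8.
Subsquare: lon ⌊1.2987/0.0833333⌋ = 15 → p; lat ⌊0.3493/0.0416667⌋ = 8 → i.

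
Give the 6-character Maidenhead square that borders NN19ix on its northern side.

NO10ia

Latitude subsquare x = 23; +1 → 24, wraps to 0 = a, carry into square.
Latitude square 9; +1 → 10, wraps to 0, carry into field.
Latitude field N = 13; +1 → 14 = O.
The longitude characters are unchanged.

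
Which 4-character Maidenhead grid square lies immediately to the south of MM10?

Latitude square 0; −1 → -1, wraps to 9, carry into field.
Latitude field M = 12; −1 → 11 = L.
The longitude characters are unchanged.

ML19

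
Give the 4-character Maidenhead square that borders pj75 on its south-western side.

PJ64

Longitude square 7; −1 → 6.
Latitude square 5; −1 → 4.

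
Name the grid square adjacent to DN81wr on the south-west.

DN81vq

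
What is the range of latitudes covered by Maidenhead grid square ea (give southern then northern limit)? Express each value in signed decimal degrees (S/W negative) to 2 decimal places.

Field E=4, A=0: +4·20° lon, +0·10° lat → SW at lon -100°, lat -90°.
Cell spans 20° lon × 10° lat.
south -90.00, north -80.00.

-90.00, -80.00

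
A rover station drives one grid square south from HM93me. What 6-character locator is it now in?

Latitude subsquare e = 4; −1 → 3 = d.
The longitude characters are unchanged.

HM93md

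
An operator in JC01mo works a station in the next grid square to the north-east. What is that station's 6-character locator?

Longitude subsquare m = 12; +1 → 13 = n.
Latitude subsquare o = 14; +1 → 15 = p.

JC01np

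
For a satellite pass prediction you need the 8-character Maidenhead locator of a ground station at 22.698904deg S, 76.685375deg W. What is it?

FG17ph72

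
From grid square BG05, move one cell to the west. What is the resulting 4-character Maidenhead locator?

Longitude square 0; −1 → -1, wraps to 9, carry into field.
Longitude field B = 1; −1 → 0 = A.
The latitude characters are unchanged.

AG95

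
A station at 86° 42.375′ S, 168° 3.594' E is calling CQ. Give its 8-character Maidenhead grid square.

RA43ah70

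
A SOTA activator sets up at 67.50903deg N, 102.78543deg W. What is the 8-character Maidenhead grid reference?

DP87om52

Add 180° to longitude and 90° to latitude: 77.21457, 157.50903.
Field: 77.21457/20 → 3 → D, 157.50903/10 → 15 → P; chars DP.
Square: 17.21457/2 → 8, 7.50903/1 → 7; chars 87.
Subsquare: 1.21457/0.0833333 → 14 → o, 0.50903/0.0416667 → 12 → m; chars om.
Extended square: 0.04790/0.00833333 → 5, 0.00903/0.00416667 → 2; chars 52.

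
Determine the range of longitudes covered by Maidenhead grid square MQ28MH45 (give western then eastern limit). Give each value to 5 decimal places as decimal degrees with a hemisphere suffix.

65.03333° E, 65.04167° E

Field M=12, Q=16: +12·20° lon, +16·10° lat → SW at lon 60°, lat 70°.
Square 2, 8: +2·2° lon, +8·1° lat → SW at lon 64°, lat 78°.
Subsquare m=12, h=7: +12·0.0833333° lon, +7·0.0416667° lat → SW at lon 65°, lat 78.2917°.
Extended square 4, 5: +4·0.00833333° lon, +5·0.00416667° lat → SW at lon 65.0333°, lat 78.3125°.
Cell spans 0.00833333° lon × 0.00416667° lat.
west 65.03333° E, east 65.04167° E.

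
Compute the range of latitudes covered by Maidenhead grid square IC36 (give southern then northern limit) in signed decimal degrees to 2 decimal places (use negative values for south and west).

Field I=8, C=2: +8·20° lon, +2·10° lat → SW at lon -20°, lat -70°.
Square 3, 6: +3·2° lon, +6·1° lat → SW at lon -14°, lat -64°.
Cell spans 2° lon × 1° lat.
south -64.00, north -63.00.

-64.00, -63.00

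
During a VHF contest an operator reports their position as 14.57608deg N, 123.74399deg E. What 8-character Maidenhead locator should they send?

PK14un98

Offset from 180°W / 90°S: lon 303.74399°, lat 104.57608°.
Field: 303.74399/20 → 15 → P, 104.57608/10 → 10 → K; chars PK.
Square: 3.74399/2 → 1, 4.57608/1 → 4; chars 14.
Subsquare: 1.74399/0.0833333 → 20 → u, 0.57608/0.0416667 → 13 → n; chars un.
Extended square: 0.07732/0.00833333 → 9, 0.03441/0.00416667 → 8; chars 98.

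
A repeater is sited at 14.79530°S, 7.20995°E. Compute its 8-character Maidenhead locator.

Offset from 180°W / 90°S: lon 187.20995°, lat 75.20470°.
Field: lon ⌊187.20995/20⌋ = 9 → J; lat ⌊75.20470/10⌋ = 7 → H.
Square: lon ⌊7.20995/2⌋ = 3; lat ⌊5.20470/1⌋ = 5.
Subsquare: lon ⌊1.20995/0.0833333⌋ = 14 → o; lat ⌊0.20470/0.0416667⌋ = 4 → e.
Extended square: lon ⌊0.04328/0.00833333⌋ = 5; lat ⌊0.03803/0.00416667⌋ = 9.

JH35oe59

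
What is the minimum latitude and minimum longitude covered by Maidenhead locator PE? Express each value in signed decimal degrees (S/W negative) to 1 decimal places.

-50.0, 120.0

Field P=15, E=4: +15·20° lon, +4·10° lat → SW at lon 120°, lat -50°.
latitude -50.0, longitude 120.0.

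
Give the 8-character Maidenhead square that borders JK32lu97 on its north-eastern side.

Longitude extended square 9; +1 → 10, wraps to 0, carry into subsquare.
Longitude subsquare l = 11; +1 → 12 = m.
Latitude extended square 7; +1 → 8.

JK32mu08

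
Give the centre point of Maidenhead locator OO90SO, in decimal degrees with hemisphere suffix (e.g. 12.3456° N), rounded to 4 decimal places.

50.6042° N, 119.5417° E

Field O=14, O=14: +14·20° lon, +14·10° lat → SW at lon 100°, lat 50°.
Square 9, 0: +9·2° lon, +0·1° lat → SW at lon 118°, lat 50°.
Subsquare s=18, o=14: +18·0.0833333° lon, +14·0.0416667° lat → SW at lon 119.5°, lat 50.5833°.
Cell spans 0.0833333° lon × 0.0416667° lat. Centre is SW corner plus half of each.
latitude 50.6042° N, longitude 119.5417° E.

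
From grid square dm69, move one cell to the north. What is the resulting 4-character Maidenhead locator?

DN60

Latitude square 9; +1 → 10, wraps to 0, carry into field.
Latitude field M = 12; +1 → 13 = N.
The longitude characters are unchanged.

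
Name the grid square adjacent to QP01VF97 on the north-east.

QP01wf08

Longitude extended square 9; +1 → 10, wraps to 0, carry into subsquare.
Longitude subsquare v = 21; +1 → 22 = w.
Latitude extended square 7; +1 → 8.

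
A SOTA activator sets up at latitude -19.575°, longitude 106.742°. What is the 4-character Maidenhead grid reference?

OH30

Shift to the Maidenhead origin (180°W, 90°S): lon 286.74, lat 70.42.
Field (20°×10°, letters A–R): lon ⌊286.74/20⌋ = 14 → O; lat ⌊70.42/10⌋ = 7 → H.
Square (2°×1°, digits 0–9): lon ⌊6.74/2⌋ = 3; lat ⌊0.42/1⌋ = 0.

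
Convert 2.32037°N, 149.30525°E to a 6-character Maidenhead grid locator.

QJ42ph

Add 180° to longitude and 90° to latitude: 329.3053, 92.3204.
Field (20°×10°, letters A–R): lon ⌊329.3053/20⌋ = 16 → Q; lat ⌊92.3204/10⌋ = 9 → J.
Square (2°×1°, digits 0–9): lon ⌊9.3053/2⌋ = 4; lat ⌊2.3204/1⌋ = 2.
Subsquare (5′×2.5′, letters a–x): lon ⌊1.3053/0.0833333⌋ = 15 → p; lat ⌊0.3204/0.0416667⌋ = 7 → h.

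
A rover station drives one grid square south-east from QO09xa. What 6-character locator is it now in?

Longitude subsquare x = 23; +1 → 24, wraps to 0 = a, carry into square.
Longitude square 0; +1 → 1.
Latitude subsquare a = 0; −1 → -1, wraps to 23 = x, carry into square.
Latitude square 9; −1 → 8.

QO18ax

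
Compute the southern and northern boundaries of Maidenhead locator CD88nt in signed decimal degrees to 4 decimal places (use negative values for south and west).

-51.2083, -51.1667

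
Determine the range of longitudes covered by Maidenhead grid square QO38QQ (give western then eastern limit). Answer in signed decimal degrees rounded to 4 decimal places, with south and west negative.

147.3333, 147.4167

Field Q=16, O=14: +16·20° lon, +14·10° lat → SW at lon 140°, lat 50°.
Square 3, 8: +3·2° lon, +8·1° lat → SW at lon 146°, lat 58°.
Subsquare q=16, q=16: +16·0.0833333° lon, +16·0.0416667° lat → SW at lon 147.333°, lat 58.6667°.
Cell spans 0.0833333° lon × 0.0416667° lat.
west 147.3333, east 147.4167.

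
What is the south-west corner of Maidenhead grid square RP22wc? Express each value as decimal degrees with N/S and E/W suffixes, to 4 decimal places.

62.0833° N, 165.8333° E

Field R=17, P=15: +17·20° lon, +15·10° lat → SW at lon 160°, lat 60°.
Square 2, 2: +2·2° lon, +2·1° lat → SW at lon 164°, lat 62°.
Subsquare w=22, c=2: +22·0.0833333° lon, +2·0.0416667° lat → SW at lon 165.833°, lat 62.0833°.
latitude 62.0833° N, longitude 165.8333° E.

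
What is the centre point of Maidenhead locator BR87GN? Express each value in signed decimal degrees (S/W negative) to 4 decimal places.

87.5625, -143.4583

Field B=1, R=17: +1·20° lon, +17·10° lat → SW at lon -160°, lat 80°.
Square 8, 7: +8·2° lon, +7·1° lat → SW at lon -144°, lat 87°.
Subsquare g=6, n=13: +6·0.0833333° lon, +13·0.0416667° lat → SW at lon -143.5°, lat 87.5417°.
Cell spans 0.0833333° lon × 0.0416667° lat. Centre is SW corner plus half of each.
latitude 87.5625, longitude -143.4583.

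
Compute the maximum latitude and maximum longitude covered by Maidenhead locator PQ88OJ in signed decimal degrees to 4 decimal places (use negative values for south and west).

78.4167, 137.2500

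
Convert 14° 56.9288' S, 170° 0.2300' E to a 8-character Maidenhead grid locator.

RH55ab02

Add 180° to longitude and 90° to latitude: 350.00383, 75.05119.
Field: lon ⌊350.00383/20⌋ = 17 → R; lat ⌊75.05119/10⌋ = 7 → H.
Square: lon ⌊10.00383/2⌋ = 5; lat ⌊5.05119/1⌋ = 5.
Subsquare: lon ⌊0.00383/0.0833333⌋ = 0 → a; lat ⌊0.05119/0.0416667⌋ = 1 → b.
Extended square: lon ⌊0.00383/0.00833333⌋ = 0; lat ⌊0.00952/0.00416667⌋ = 2.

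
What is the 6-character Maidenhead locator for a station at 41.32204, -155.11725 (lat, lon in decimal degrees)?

BN21kh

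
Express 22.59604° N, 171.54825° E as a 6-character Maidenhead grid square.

Add 180° to longitude and 90° to latitude: 351.5482, 112.5960.
Field (20°×10°, letters A–R): 351.5482/20 → 17 → R, 112.5960/10 → 11 → L; chars RL.
Square (2°×1°, digits 0–9): 11.5482/2 → 5, 2.5960/1 → 2; chars 52.
Subsquare (5′×2.5′, letters a–x): 1.5482/0.0833333 → 18 → s, 0.5960/0.0416667 → 14 → o; chars so.

RL52so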